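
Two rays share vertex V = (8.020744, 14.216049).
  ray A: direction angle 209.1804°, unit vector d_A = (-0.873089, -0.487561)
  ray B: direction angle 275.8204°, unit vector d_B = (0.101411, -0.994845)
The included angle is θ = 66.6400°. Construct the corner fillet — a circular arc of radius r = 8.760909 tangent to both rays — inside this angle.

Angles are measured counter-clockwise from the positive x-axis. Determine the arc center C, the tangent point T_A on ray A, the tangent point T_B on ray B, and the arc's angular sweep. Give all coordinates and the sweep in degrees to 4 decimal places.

center=(0.6565,0.0692) T_A=(-3.6150,7.7183) T_B=(9.3722,0.9577) sweep=113.3600

bisector direction at 242.5004° = (-0.461742,-0.887014)
center distance |VC| = r/sin(θ/2) = 8.760909/sin(33.3200°) = 15.948802
C = V + |VC|·bis = (0.6565,0.0692)
T_A = V + ((C−V)·d_A)·d_A = V + 13.3271·d_A = (-3.6150,7.7183)
T_B = V + ((C−V)·d_B)·d_B = V + 13.3271·d_B = (9.3722,0.9577)
sweep = 180° − θ = 113.3600°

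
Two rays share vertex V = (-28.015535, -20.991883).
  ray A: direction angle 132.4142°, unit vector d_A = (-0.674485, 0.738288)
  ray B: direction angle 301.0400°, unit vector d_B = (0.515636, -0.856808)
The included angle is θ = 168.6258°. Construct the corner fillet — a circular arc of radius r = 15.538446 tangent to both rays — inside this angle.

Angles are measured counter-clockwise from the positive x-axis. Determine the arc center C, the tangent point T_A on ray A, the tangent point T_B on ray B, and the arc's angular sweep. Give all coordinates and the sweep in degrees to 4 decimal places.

bisector direction at 216.7271° = (-0.801493,-0.598004)
center distance |VC| = r/sin(θ/2) = 15.538446/sin(84.3129°) = 15.615306
C = V + |VC|·bis = (-40.5311,-30.3299)
T_A = V + ((C−V)·d_A)·d_A = V + 1.5474·d_A = (-29.0592,-19.8494)
T_B = V + ((C−V)·d_B)·d_B = V + 1.5474·d_B = (-27.2176,-22.3177)
sweep = 180° − θ = 11.3742°

center=(-40.5311,-30.3299) T_A=(-29.0592,-19.8494) T_B=(-27.2176,-22.3177) sweep=11.3742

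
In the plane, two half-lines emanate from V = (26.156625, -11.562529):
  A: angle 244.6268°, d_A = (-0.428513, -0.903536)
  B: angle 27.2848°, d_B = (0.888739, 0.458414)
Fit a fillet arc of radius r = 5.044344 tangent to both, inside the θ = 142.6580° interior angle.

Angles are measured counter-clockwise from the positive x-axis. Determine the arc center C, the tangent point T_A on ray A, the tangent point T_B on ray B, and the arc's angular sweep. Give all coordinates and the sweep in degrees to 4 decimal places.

bisector direction at 315.9558° = (0.718804,-0.695213)
center distance |VC| = r/sin(θ/2) = 5.044344/sin(71.3290°) = 5.324563
C = V + |VC|·bis = (29.9839,-15.2642)
T_A = V + ((C−V)·d_A)·d_A = V + 1.7046·d_A = (25.4262,-13.1027)
T_B = V + ((C−V)·d_B)·d_B = V + 1.7046·d_B = (27.6715,-10.7811)
sweep = 180° − θ = 37.3420°

center=(29.9839,-15.2642) T_A=(25.4262,-13.1027) T_B=(27.6715,-10.7811) sweep=37.3420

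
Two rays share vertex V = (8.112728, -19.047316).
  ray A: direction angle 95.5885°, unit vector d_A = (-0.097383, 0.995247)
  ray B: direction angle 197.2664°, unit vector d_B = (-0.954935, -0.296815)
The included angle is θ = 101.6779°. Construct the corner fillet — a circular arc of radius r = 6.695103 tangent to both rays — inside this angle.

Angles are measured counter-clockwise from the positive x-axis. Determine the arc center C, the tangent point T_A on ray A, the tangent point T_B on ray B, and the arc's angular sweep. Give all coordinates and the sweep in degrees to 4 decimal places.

bisector direction at 146.4274° = (-0.833186,0.552992)
center distance |VC| = r/sin(θ/2) = 6.695103/sin(50.8389°) = 8.634676
C = V + |VC|·bis = (0.9184,-14.2724)
T_A = V + ((C−V)·d_A)·d_A = V + 5.4528·d_A = (7.5817,-13.6204)
T_B = V + ((C−V)·d_B)·d_B = V + 5.4528·d_B = (2.9056,-20.6658)
sweep = 180° − θ = 78.3221°

center=(0.9184,-14.2724) T_A=(7.5817,-13.6204) T_B=(2.9056,-20.6658) sweep=78.3221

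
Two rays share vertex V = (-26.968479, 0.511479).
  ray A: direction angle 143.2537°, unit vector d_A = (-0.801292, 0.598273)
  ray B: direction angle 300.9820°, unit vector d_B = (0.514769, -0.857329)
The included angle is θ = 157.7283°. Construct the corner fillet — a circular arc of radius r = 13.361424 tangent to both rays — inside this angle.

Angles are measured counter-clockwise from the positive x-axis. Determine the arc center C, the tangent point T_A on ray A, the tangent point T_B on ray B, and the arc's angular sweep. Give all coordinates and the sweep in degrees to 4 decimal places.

bisector direction at 222.1179° = (-0.741767,-0.670658)
center distance |VC| = r/sin(θ/2) = 13.361424/sin(78.8641°) = 13.617820
C = V + |VC|·bis = (-37.0697,-8.6214)
T_A = V + ((C−V)·d_A)·d_A = V + 2.6301·d_A = (-29.0760,2.0850)
T_B = V + ((C−V)·d_B)·d_B = V + 2.6301·d_B = (-25.6146,-1.7434)
sweep = 180° − θ = 22.2717°

center=(-37.0697,-8.6214) T_A=(-29.0760,2.0850) T_B=(-25.6146,-1.7434) sweep=22.2717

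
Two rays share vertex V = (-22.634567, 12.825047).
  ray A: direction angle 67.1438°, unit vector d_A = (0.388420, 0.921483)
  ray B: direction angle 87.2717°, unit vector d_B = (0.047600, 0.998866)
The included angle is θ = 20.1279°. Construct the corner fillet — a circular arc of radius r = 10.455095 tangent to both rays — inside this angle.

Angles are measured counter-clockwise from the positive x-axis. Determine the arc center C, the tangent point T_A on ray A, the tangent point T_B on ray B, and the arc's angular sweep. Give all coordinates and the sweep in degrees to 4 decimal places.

center=(-9.3873,71.1698) T_A=(0.2469,67.1089) T_B=(-19.8305,71.6675) sweep=159.8721

bisector direction at 77.2078° = (0.221417,0.975179)
center distance |VC| = r/sin(θ/2) = 10.455095/sin(10.0640°) = 59.829811
C = V + |VC|·bis = (-9.3873,71.1698)
T_A = V + ((C−V)·d_A)·d_A = V + 58.9092·d_A = (0.2469,67.1089)
T_B = V + ((C−V)·d_B)·d_B = V + 58.9092·d_B = (-19.8305,71.6675)
sweep = 180° − θ = 159.8721°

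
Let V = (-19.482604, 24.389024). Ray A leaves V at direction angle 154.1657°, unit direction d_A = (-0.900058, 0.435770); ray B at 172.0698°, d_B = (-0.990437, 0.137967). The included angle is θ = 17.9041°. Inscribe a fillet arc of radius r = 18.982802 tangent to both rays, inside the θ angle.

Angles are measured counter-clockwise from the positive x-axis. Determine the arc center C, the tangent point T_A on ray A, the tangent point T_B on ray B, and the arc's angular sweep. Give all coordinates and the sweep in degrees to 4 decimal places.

bisector direction at 163.1178° = (-0.956904,0.290406)
center distance |VC| = r/sin(θ/2) = 18.982802/sin(8.9520°) = 121.991305
C = V + |VC|·bis = (-136.2165,59.8160)
T_A = V + ((C−V)·d_A)·d_A = V + 120.5053·d_A = (-127.9444,76.9016)
T_B = V + ((C−V)·d_B)·d_B = V + 120.5053·d_B = (-138.8355,41.0147)
sweep = 180° − θ = 162.0959°

center=(-136.2165,59.8160) T_A=(-127.9444,76.9016) T_B=(-138.8355,41.0147) sweep=162.0959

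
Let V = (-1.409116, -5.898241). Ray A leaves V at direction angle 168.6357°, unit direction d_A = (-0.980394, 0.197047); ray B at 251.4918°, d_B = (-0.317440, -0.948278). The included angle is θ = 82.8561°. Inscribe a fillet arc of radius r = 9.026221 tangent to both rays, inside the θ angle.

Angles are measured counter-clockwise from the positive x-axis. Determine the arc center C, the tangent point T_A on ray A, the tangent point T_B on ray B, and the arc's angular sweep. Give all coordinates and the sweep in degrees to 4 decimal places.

center=(-13.2153,-12.7321) T_A=(-11.4367,-3.8828) T_B=(-4.6559,-15.5974) sweep=97.1439

bisector direction at 210.0637° = (-0.865469,-0.500963)
center distance |VC| = r/sin(θ/2) = 9.026221/sin(41.4280°) = 13.641389
C = V + |VC|·bis = (-13.2153,-12.7321)
T_A = V + ((C−V)·d_A)·d_A = V + 10.2281·d_A = (-11.4367,-3.8828)
T_B = V + ((C−V)·d_B)·d_B = V + 10.2281·d_B = (-4.6559,-15.5974)
sweep = 180° − θ = 97.1439°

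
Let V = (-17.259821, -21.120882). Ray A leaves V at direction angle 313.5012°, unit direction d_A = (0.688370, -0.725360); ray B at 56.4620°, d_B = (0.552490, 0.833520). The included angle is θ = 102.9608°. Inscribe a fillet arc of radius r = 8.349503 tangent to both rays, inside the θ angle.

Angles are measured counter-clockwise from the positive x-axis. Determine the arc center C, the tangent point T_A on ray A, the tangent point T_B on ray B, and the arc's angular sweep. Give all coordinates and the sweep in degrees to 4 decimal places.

bisector direction at 4.9816° = (0.996223,0.086836)
center distance |VC| = r/sin(θ/2) = 8.349503/sin(51.4804°) = 10.671721
C = V + |VC|·bis = (-6.6284,-20.1942)
T_A = V + ((C−V)·d_A)·d_A = V + 6.6462·d_A = (-12.6848,-25.9417)
T_B = V + ((C−V)·d_B)·d_B = V + 6.6462·d_B = (-13.5879,-15.5812)
sweep = 180° − θ = 77.0392°

center=(-6.6284,-20.1942) T_A=(-12.6848,-25.9417) T_B=(-13.5879,-15.5812) sweep=77.0392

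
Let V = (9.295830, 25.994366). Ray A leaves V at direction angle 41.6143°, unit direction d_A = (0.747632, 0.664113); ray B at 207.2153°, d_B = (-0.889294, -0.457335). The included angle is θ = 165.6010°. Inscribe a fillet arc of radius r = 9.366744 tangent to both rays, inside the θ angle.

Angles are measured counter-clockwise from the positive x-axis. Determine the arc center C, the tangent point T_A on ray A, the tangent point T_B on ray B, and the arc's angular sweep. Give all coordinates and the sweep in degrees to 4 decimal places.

center=(3.9599,33.7830) T_A=(10.1804,26.7802) T_B=(8.2436,25.4532) sweep=14.3990

bisector direction at 124.4148° = (-0.565180,0.824968)
center distance |VC| = r/sin(θ/2) = 9.366744/sin(82.8005°) = 9.441180
C = V + |VC|·bis = (3.9599,33.7830)
T_A = V + ((C−V)·d_A)·d_A = V + 1.1832·d_A = (10.1804,26.7802)
T_B = V + ((C−V)·d_B)·d_B = V + 1.1832·d_B = (8.2436,25.4532)
sweep = 180° − θ = 14.3990°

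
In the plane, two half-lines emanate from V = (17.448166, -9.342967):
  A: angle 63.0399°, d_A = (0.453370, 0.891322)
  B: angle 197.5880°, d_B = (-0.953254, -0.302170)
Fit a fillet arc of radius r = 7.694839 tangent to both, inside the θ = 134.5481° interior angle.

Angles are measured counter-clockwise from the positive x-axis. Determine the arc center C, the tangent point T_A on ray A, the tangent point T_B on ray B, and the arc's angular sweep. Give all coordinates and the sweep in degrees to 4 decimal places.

center=(12.0508,-2.9817) T_A=(18.9093,-6.4703) T_B=(14.3759,-10.3168) sweep=45.4519

bisector direction at 130.3140° = (-0.646975,0.762511)
center distance |VC| = r/sin(θ/2) = 7.694839/sin(67.2741°) = 8.342526
C = V + |VC|·bis = (12.0508,-2.9817)
T_A = V + ((C−V)·d_A)·d_A = V + 3.2229·d_A = (18.9093,-6.4703)
T_B = V + ((C−V)·d_B)·d_B = V + 3.2229·d_B = (14.3759,-10.3168)
sweep = 180° − θ = 45.4519°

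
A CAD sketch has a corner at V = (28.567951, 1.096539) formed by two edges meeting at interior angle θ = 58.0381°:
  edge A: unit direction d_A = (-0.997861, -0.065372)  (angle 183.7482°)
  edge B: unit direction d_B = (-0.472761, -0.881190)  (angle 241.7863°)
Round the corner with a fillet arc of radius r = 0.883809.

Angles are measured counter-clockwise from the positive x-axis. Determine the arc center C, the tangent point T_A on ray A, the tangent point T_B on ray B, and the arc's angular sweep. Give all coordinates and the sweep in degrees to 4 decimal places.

bisector direction at 212.7673° = (-0.840876,-0.541228)
center distance |VC| = r/sin(θ/2) = 0.883809/sin(29.0191°) = 1.821909
C = V + |VC|·bis = (27.0360,0.1105)
T_A = V + ((C−V)·d_A)·d_A = V + 1.5932·d_A = (26.9782,0.9924)
T_B = V + ((C−V)·d_B)·d_B = V + 1.5932·d_B = (27.8148,-0.3074)
sweep = 180° − θ = 121.9619°

center=(27.0360,0.1105) T_A=(26.9782,0.9924) T_B=(27.8148,-0.3074) sweep=121.9619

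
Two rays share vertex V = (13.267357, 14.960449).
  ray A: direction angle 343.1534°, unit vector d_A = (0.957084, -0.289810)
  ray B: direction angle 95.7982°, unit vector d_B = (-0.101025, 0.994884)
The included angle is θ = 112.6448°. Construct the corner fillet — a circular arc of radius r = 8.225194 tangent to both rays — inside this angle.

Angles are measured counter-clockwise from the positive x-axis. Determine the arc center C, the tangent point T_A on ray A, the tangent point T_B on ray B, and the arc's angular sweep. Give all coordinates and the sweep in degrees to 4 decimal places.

bisector direction at 39.4758° = (0.771893,0.635752)
center distance |VC| = r/sin(θ/2) = 8.225194/sin(56.3224°) = 9.884019
C = V + |VC|·bis = (20.8968,21.2442)
T_A = V + ((C−V)·d_A)·d_A = V + 5.4809·d_A = (18.5130,13.3720)
T_B = V + ((C−V)·d_B)·d_B = V + 5.4809·d_B = (12.7137,20.4133)
sweep = 180° − θ = 67.3552°

center=(20.8968,21.2442) T_A=(18.5130,13.3720) T_B=(12.7137,20.4133) sweep=67.3552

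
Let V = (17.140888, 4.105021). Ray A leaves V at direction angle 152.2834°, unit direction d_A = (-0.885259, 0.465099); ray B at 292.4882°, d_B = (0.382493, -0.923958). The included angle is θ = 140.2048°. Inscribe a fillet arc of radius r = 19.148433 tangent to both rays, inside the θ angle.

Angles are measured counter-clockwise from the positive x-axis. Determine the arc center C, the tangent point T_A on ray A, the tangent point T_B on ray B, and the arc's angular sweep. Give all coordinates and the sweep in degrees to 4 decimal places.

bisector direction at 222.3858° = (-0.738622,-0.674119)
center distance |VC| = r/sin(θ/2) = 19.148433/sin(70.1024°) = 20.364123
C = V + |VC|·bis = (2.0995,-9.6228)
T_A = V + ((C−V)·d_A)·d_A = V + 6.9307·d_A = (11.0054,7.3285)
T_B = V + ((C−V)·d_B)·d_B = V + 6.9307·d_B = (19.7918,-2.2987)
sweep = 180° − θ = 39.7952°

center=(2.0995,-9.6228) T_A=(11.0054,7.3285) T_B=(19.7918,-2.2987) sweep=39.7952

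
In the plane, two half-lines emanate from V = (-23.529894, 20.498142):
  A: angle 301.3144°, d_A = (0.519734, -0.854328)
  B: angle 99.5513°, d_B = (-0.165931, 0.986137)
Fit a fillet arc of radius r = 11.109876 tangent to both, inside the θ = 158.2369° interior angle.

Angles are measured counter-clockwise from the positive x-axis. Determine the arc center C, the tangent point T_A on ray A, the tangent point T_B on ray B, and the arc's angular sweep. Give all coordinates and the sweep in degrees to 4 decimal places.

bisector direction at 20.4328° = (0.937082,0.349109)
center distance |VC| = r/sin(θ/2) = 11.109876/sin(79.1184°) = 11.313294
C = V + |VC|·bis = (-12.9284,24.4477)
T_A = V + ((C−V)·d_A)·d_A = V + 2.1357·d_A = (-22.4199,18.6735)
T_B = V + ((C−V)·d_B)·d_B = V + 2.1357·d_B = (-23.8843,22.6043)
sweep = 180° − θ = 21.7631°

center=(-12.9284,24.4477) T_A=(-22.4199,18.6735) T_B=(-23.8843,22.6043) sweep=21.7631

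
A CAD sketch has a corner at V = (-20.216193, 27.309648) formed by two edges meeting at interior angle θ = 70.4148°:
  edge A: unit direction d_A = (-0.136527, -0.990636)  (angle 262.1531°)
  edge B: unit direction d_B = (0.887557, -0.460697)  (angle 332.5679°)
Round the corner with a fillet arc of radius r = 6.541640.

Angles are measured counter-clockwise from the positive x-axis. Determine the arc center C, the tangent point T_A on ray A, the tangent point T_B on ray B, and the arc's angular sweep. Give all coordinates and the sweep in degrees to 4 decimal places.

bisector direction at 297.3605° = (0.459588,-0.888132)
center distance |VC| = r/sin(θ/2) = 6.541640/sin(35.2074°) = 11.346419
C = V + |VC|·bis = (-15.0015,17.2325)
T_A = V + ((C−V)·d_A)·d_A = V + 9.2708·d_A = (-21.4819,18.1256)
T_B = V + ((C−V)·d_B)·d_B = V + 9.2708·d_B = (-11.9878,23.0386)
sweep = 180° − θ = 109.5852°

center=(-15.0015,17.2325) T_A=(-21.4819,18.1256) T_B=(-11.9878,23.0386) sweep=109.5852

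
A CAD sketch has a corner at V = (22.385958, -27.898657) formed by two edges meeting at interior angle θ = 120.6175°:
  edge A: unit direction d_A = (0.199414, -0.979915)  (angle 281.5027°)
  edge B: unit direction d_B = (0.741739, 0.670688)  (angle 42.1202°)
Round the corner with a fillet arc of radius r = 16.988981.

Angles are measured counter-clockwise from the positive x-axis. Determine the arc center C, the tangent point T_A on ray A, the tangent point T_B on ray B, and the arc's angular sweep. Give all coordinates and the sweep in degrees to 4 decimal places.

bisector direction at 341.8114° = (0.950034,-0.312145)
center distance |VC| = r/sin(θ/2) = 16.988981/sin(60.3088°) = 19.556626
C = V + |VC|·bis = (40.9654,-34.0032)
T_A = V + ((C−V)·d_A)·d_A = V + 9.6869·d_A = (24.3177,-37.3910)
T_B = V + ((C−V)·d_B)·d_B = V + 9.6869·d_B = (29.5711,-21.4018)
sweep = 180° − θ = 59.3825°

center=(40.9654,-34.0032) T_A=(24.3177,-37.3910) T_B=(29.5711,-21.4018) sweep=59.3825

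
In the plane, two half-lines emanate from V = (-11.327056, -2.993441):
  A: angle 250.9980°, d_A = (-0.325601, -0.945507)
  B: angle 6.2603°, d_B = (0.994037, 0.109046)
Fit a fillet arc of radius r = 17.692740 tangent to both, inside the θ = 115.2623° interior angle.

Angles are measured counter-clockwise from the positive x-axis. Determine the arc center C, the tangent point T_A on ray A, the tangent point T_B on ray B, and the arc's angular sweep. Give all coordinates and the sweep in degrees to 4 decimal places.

bisector direction at 308.6291° = (0.624277,-0.781203)
center distance |VC| = r/sin(θ/2) = 17.692740/sin(57.6311°) = 20.947596
C = V + |VC|·bis = (1.7500,-19.3578)
T_A = V + ((C−V)·d_A)·d_A = V + 11.2147·d_A = (-14.9786,-13.5970)
T_B = V + ((C−V)·d_B)·d_B = V + 11.2147·d_B = (-0.1793,-1.7705)
sweep = 180° − θ = 64.7377°

center=(1.7500,-19.3578) T_A=(-14.9786,-13.5970) T_B=(-0.1793,-1.7705) sweep=64.7377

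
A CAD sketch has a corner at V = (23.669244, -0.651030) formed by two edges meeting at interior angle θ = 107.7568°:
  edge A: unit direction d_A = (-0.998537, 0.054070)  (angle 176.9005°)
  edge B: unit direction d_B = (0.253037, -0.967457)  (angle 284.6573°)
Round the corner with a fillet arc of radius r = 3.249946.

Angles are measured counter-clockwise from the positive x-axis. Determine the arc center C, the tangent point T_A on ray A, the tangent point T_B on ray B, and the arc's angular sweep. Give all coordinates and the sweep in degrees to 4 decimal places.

center=(21.1252,-3.7680) T_A=(21.3009,-0.5228) T_B=(24.2694,-2.9456) sweep=72.2432

bisector direction at 230.7789° = (-0.632315,-0.774712)
center distance |VC| = r/sin(θ/2) = 3.249946/sin(53.8784°) = 4.023367
C = V + |VC|·bis = (21.1252,-3.7680)
T_A = V + ((C−V)·d_A)·d_A = V + 2.3718·d_A = (21.3009,-0.5228)
T_B = V + ((C−V)·d_B)·d_B = V + 2.3718·d_B = (24.2694,-2.9456)
sweep = 180° − θ = 72.2432°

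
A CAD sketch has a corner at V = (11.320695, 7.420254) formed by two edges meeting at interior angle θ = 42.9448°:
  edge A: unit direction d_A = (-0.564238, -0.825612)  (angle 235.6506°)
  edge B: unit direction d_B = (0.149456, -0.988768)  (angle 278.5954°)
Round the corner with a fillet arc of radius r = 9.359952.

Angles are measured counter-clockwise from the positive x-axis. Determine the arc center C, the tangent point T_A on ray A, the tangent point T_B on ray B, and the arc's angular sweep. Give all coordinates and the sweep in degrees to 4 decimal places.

bisector direction at 257.1230° = (-0.222859,-0.974851)
center distance |VC| = r/sin(θ/2) = 9.359952/sin(21.4724°) = 25.569937
C = V + |VC|·bis = (5.6222,-17.5066)
T_A = V + ((C−V)·d_A)·d_A = V + 23.7952·d_A = (-2.1055,-12.2254)
T_B = V + ((C−V)·d_B)·d_B = V + 23.7952·d_B = (14.8770,-16.1077)
sweep = 180° − θ = 137.0552°

center=(5.6222,-17.5066) T_A=(-2.1055,-12.2254) T_B=(14.8770,-16.1077) sweep=137.0552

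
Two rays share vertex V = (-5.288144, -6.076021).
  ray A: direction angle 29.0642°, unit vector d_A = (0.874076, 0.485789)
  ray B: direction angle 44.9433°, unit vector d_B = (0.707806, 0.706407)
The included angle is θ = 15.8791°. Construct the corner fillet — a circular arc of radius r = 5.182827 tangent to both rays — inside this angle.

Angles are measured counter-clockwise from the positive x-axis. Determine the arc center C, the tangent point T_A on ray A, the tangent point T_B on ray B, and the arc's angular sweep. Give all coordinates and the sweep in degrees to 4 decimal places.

bisector direction at 37.0037° = (0.798596,0.601867)
center distance |VC| = r/sin(θ/2) = 5.182827/sin(7.9395°) = 37.521849
C = V + |VC|·bis = (24.6767,16.5072)
T_A = V + ((C−V)·d_A)·d_A = V + 37.1622·d_A = (27.1944,11.9770)
T_B = V + ((C−V)·d_B)·d_B = V + 37.1622·d_B = (21.0155,20.1756)
sweep = 180° − θ = 164.1209°

center=(24.6767,16.5072) T_A=(27.1944,11.9770) T_B=(21.0155,20.1756) sweep=164.1209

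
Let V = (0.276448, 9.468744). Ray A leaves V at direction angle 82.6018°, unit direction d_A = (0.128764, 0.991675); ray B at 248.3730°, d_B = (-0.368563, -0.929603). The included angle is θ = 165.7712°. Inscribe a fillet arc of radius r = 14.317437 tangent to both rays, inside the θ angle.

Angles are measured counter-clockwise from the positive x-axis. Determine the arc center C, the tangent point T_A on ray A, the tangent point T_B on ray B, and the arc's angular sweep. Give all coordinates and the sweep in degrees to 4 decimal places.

center=(-13.6917,13.0844) T_A=(0.5065,11.2409) T_B=(-0.3822,7.8076) sweep=14.2288

bisector direction at 165.4874° = (-0.968093,0.250593)
center distance |VC| = r/sin(θ/2) = 14.317437/sin(82.8856°) = 14.428524
C = V + |VC|·bis = (-13.6917,13.0844)
T_A = V + ((C−V)·d_A)·d_A = V + 1.7870·d_A = (0.5065,11.2409)
T_B = V + ((C−V)·d_B)·d_B = V + 1.7870·d_B = (-0.3822,7.8076)
sweep = 180° − θ = 14.2288°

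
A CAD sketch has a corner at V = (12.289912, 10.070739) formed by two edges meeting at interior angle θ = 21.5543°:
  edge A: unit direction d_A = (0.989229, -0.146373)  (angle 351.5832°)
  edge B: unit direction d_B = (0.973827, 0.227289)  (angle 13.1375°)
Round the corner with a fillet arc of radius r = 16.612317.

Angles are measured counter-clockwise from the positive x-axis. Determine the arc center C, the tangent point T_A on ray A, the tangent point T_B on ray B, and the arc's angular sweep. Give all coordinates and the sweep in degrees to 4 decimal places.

center=(101.0554,13.7296) T_A=(98.6238,-2.7038) T_B=(97.2796,29.9071) sweep=158.4457

bisector direction at 2.3604° = (0.999152,0.041184)
center distance |VC| = r/sin(θ/2) = 16.612317/sin(10.7772°) = 88.840882
C = V + |VC|·bis = (101.0554,13.7296)
T_A = V + ((C−V)·d_A)·d_A = V + 87.2739·d_A = (98.6238,-2.7038)
T_B = V + ((C−V)·d_B)·d_B = V + 87.2739·d_B = (97.2796,29.9071)
sweep = 180° − θ = 158.4457°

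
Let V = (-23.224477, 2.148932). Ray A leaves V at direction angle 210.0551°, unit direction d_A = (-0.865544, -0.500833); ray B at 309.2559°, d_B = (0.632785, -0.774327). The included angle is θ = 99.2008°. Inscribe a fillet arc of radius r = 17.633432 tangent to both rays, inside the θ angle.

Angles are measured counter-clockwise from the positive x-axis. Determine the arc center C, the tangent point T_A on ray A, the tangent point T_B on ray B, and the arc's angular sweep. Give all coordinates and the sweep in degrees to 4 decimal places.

bisector direction at 259.6555° = (-0.179566,-0.983746)
center distance |VC| = r/sin(θ/2) = 17.633432/sin(49.6004°) = 23.154879
C = V + |VC|·bis = (-27.3823,-20.6296)
T_A = V + ((C−V)·d_A)·d_A = V + 15.0070·d_A = (-36.2137,-5.3671)
T_B = V + ((C−V)·d_B)·d_B = V + 15.0070·d_B = (-13.7283,-9.4714)
sweep = 180° − θ = 80.7992°

center=(-27.3823,-20.6296) T_A=(-36.2137,-5.3671) T_B=(-13.7283,-9.4714) sweep=80.7992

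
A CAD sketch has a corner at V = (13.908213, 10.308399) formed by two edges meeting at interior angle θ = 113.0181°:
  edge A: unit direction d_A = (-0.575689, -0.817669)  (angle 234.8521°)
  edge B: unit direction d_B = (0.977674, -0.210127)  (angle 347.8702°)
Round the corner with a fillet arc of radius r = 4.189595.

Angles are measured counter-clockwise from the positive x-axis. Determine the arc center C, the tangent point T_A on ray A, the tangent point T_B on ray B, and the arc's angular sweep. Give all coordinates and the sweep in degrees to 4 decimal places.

bisector direction at 291.3612° = (0.364245,-0.931303)
center distance |VC| = r/sin(θ/2) = 4.189595/sin(56.5091°) = 5.023658
C = V + |VC|·bis = (15.7381,5.6299)
T_A = V + ((C−V)·d_A)·d_A = V + 2.7721·d_A = (12.3124,8.0418)
T_B = V + ((C−V)·d_B)·d_B = V + 2.7721·d_B = (16.6184,9.7259)
sweep = 180° − θ = 66.9819°

center=(15.7381,5.6299) T_A=(12.3124,8.0418) T_B=(16.6184,9.7259) sweep=66.9819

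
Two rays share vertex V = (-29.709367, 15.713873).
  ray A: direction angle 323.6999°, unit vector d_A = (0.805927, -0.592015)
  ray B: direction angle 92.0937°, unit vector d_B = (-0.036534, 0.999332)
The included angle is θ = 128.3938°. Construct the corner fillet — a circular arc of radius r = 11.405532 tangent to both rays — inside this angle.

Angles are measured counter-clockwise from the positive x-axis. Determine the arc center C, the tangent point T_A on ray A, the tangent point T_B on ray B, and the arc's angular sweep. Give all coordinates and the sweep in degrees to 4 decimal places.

bisector direction at 27.8968° = (0.883792,0.467880)
center distance |VC| = r/sin(θ/2) = 11.405532/sin(64.1969°) = 12.668658
C = V + |VC|·bis = (-18.5129,21.6413)
T_A = V + ((C−V)·d_A)·d_A = V + 5.5144·d_A = (-25.2652,12.4493)
T_B = V + ((C−V)·d_B)·d_B = V + 5.5144·d_B = (-29.9108,21.2246)
sweep = 180° − θ = 51.6062°

center=(-18.5129,21.6413) T_A=(-25.2652,12.4493) T_B=(-29.9108,21.2246) sweep=51.6062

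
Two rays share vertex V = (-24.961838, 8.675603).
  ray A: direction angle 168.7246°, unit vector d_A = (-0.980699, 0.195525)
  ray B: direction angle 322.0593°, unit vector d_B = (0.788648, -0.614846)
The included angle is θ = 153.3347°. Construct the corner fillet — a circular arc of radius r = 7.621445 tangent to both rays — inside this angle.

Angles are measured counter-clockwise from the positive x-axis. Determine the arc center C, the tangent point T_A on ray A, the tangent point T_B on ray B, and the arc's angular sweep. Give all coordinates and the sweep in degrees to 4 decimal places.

bisector direction at 245.3919° = (-0.416409,-0.909178)
center distance |VC| = r/sin(θ/2) = 7.621445/sin(76.6673°) = 7.832551
C = V + |VC|·bis = (-28.2234,1.5544)
T_A = V + ((C−V)·d_A)·d_A = V + 1.8062·d_A = (-26.7332,9.0288)
T_B = V + ((C−V)·d_B)·d_B = V + 1.8062·d_B = (-23.5374,7.5651)
sweep = 180° − θ = 26.6653°

center=(-28.2234,1.5544) T_A=(-26.7332,9.0288) T_B=(-23.5374,7.5651) sweep=26.6653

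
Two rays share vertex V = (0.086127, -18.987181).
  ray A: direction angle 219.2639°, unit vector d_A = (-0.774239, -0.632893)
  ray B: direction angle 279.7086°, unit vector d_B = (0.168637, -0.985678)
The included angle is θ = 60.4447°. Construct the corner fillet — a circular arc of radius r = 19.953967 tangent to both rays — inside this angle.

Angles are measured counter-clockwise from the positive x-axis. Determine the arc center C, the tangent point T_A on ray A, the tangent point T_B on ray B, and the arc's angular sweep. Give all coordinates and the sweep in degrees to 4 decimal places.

center=(-13.8056,-56.1152) T_A=(-26.4344,-40.6661) T_B=(5.8626,-52.7502) sweep=119.5553

bisector direction at 249.4862° = (-0.350432,-0.936588)
center distance |VC| = r/sin(θ/2) = 19.953967/sin(30.2223°) = 39.641776
C = V + |VC|·bis = (-13.8056,-56.1152)
T_A = V + ((C−V)·d_A)·d_A = V + 34.2536·d_A = (-26.4344,-40.6661)
T_B = V + ((C−V)·d_B)·d_B = V + 34.2536·d_B = (5.8626,-52.7502)
sweep = 180° − θ = 119.5553°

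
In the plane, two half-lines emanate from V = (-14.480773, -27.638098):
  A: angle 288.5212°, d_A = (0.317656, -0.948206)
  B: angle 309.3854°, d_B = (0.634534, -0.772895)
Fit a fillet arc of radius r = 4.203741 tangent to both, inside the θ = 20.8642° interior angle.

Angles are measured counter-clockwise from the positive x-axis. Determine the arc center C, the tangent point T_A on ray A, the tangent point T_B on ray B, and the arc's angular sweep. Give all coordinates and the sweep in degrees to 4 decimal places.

center=(-3.2419,-47.9525) T_A=(-7.2280,-49.2879) T_B=(0.0071,-45.2851) sweep=159.1358

bisector direction at 298.9533° = (0.484097,-0.875015)
center distance |VC| = r/sin(θ/2) = 4.203741/sin(10.4321°) = 23.216089
C = V + |VC|·bis = (-3.2419,-47.9525)
T_A = V + ((C−V)·d_A)·d_A = V + 22.8323·d_A = (-7.2280,-49.2879)
T_B = V + ((C−V)·d_B)·d_B = V + 22.8323·d_B = (0.0071,-45.2851)
sweep = 180° − θ = 159.1358°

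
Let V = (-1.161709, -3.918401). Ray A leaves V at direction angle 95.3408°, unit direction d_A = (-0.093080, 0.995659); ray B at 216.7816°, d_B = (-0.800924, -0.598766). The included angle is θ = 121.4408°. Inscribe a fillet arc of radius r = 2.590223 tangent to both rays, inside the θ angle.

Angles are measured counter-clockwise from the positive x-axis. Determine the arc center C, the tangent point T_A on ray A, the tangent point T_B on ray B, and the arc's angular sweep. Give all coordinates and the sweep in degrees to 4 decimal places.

bisector direction at 156.0612° = (-0.913979,0.405761)
center distance |VC| = r/sin(θ/2) = 2.590223/sin(60.7204°) = 2.969610
C = V + |VC|·bis = (-3.8759,-2.7135)
T_A = V + ((C−V)·d_A)·d_A = V + 1.4524·d_A = (-1.2969,-2.4724)
T_B = V + ((C−V)·d_B)·d_B = V + 1.4524·d_B = (-2.3249,-4.7880)
sweep = 180° − θ = 58.5592°

center=(-3.8759,-2.7135) T_A=(-1.2969,-2.4724) T_B=(-2.3249,-4.7880) sweep=58.5592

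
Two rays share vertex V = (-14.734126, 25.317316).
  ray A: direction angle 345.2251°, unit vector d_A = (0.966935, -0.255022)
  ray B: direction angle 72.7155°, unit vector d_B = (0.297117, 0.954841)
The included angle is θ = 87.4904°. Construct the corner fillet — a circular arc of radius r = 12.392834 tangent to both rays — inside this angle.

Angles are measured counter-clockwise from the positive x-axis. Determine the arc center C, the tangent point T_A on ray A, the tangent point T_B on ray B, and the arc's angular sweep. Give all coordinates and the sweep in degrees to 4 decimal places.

center=(0.9461,33.9984) T_A=(-2.2144,22.0153) T_B=(-10.8871,37.6805) sweep=92.5096

bisector direction at 28.9703° = (0.874871,0.484356)
center distance |VC| = r/sin(θ/2) = 12.392834/sin(43.7452°) = 17.922899
C = V + |VC|·bis = (0.9461,33.9984)
T_A = V + ((C−V)·d_A)·d_A = V + 12.9479·d_A = (-2.2144,22.0153)
T_B = V + ((C−V)·d_B)·d_B = V + 12.9479·d_B = (-10.8871,37.6805)
sweep = 180° − θ = 92.5096°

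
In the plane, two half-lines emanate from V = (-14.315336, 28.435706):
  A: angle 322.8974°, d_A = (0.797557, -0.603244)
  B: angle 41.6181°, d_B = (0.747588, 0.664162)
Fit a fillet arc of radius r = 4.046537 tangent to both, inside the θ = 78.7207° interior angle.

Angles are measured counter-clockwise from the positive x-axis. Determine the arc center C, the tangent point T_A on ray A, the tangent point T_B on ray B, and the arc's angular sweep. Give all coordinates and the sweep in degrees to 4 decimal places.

bisector direction at 2.2578° = (0.999224,0.039395)
center distance |VC| = r/sin(θ/2) = 4.046537/sin(39.3603°) = 6.380582
C = V + |VC|·bis = (-7.9397,28.6871)
T_A = V + ((C−V)·d_A)·d_A = V + 4.9333·d_A = (-10.3808,25.4597)
T_B = V + ((C−V)·d_B)·d_B = V + 4.9333·d_B = (-10.6273,31.7122)
sweep = 180° − θ = 101.2793°

center=(-7.9397,28.6871) T_A=(-10.3808,25.4597) T_B=(-10.6273,31.7122) sweep=101.2793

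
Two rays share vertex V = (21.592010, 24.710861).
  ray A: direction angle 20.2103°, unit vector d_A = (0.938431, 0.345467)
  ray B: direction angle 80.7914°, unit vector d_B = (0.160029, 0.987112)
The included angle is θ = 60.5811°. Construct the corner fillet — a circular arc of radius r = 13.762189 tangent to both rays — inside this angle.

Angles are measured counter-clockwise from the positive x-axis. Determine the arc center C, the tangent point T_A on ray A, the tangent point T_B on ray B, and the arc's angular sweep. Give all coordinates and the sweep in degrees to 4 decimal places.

center=(38.9471,45.7650) T_A=(43.7015,32.8501) T_B=(25.3623,47.9673) sweep=119.4189

bisector direction at 50.5008° = (0.636067,0.771634)
center distance |VC| = r/sin(θ/2) = 13.762189/sin(30.2905°) = 27.285076
C = V + |VC|·bis = (38.9471,45.7650)
T_A = V + ((C−V)·d_A)·d_A = V + 23.5601·d_A = (43.7015,32.8501)
T_B = V + ((C−V)·d_B)·d_B = V + 23.5601·d_B = (25.3623,47.9673)
sweep = 180° − θ = 119.4189°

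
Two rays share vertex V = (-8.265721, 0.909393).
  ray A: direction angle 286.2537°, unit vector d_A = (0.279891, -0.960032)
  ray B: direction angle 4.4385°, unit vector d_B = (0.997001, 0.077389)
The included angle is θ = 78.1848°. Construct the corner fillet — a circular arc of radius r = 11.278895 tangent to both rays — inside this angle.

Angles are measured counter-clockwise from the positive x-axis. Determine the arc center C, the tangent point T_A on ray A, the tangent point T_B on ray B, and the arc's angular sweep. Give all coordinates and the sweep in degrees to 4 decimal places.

center=(6.4479,-9.2613) T_A=(-4.3802,-12.4182) T_B=(5.5751,1.9837) sweep=101.8152

bisector direction at 325.3461° = (0.822602,-0.568618)
center distance |VC| = r/sin(θ/2) = 11.278895/sin(39.0924°) = 17.886743
C = V + |VC|·bis = (6.4479,-9.2613)
T_A = V + ((C−V)·d_A)·d_A = V + 13.8824·d_A = (-4.3802,-12.4182)
T_B = V + ((C−V)·d_B)·d_B = V + 13.8824·d_B = (5.5751,1.9837)
sweep = 180° − θ = 101.8152°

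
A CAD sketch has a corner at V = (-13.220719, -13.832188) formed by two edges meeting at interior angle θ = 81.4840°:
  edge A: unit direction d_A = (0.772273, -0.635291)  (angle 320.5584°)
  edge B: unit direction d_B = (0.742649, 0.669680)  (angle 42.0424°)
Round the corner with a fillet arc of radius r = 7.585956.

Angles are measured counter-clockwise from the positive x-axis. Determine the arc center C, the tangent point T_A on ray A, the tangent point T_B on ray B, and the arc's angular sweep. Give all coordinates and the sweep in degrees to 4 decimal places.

bisector direction at 1.3004° = (0.999742,0.022694)
center distance |VC| = r/sin(θ/2) = 7.585956/sin(40.7420°) = 11.623243
C = V + |VC|·bis = (-1.6005,-13.5684)
T_A = V + ((C−V)·d_A)·d_A = V + 8.8064·d_A = (-6.4198,-19.4268)
T_B = V + ((C−V)·d_B)·d_B = V + 8.8064·d_B = (-6.6806,-7.9347)
sweep = 180° − θ = 98.5160°

center=(-1.6005,-13.5684) T_A=(-6.4198,-19.4268) T_B=(-6.6806,-7.9347) sweep=98.5160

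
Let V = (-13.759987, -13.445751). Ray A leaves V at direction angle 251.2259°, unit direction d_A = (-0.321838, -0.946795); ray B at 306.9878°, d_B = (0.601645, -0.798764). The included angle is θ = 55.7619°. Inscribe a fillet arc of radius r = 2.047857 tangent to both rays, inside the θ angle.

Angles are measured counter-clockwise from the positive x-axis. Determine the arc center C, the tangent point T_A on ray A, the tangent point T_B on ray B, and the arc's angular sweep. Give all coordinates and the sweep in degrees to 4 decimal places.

center=(-13.0669,-17.7697) T_A=(-15.0058,-17.1106) T_B=(-11.4311,-16.5376) sweep=124.2381

bisector direction at 279.1069° = (0.158276,-0.987395)
center distance |VC| = r/sin(θ/2) = 2.047857/sin(27.8809°) = 4.379169
C = V + |VC|·bis = (-13.0669,-17.7697)
T_A = V + ((C−V)·d_A)·d_A = V + 3.8708·d_A = (-15.0058,-17.1106)
T_B = V + ((C−V)·d_B)·d_B = V + 3.8708·d_B = (-11.4311,-16.5376)
sweep = 180° − θ = 124.2381°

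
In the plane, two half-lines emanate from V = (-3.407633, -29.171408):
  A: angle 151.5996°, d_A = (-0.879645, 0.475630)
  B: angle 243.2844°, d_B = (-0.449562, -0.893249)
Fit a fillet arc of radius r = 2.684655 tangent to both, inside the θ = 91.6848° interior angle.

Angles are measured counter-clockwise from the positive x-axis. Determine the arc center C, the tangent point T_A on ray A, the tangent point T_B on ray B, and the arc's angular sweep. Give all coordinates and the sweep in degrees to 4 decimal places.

center=(-6.9776,-30.2931) T_A=(-5.7007,-27.9315) T_B=(-4.5796,-31.5000) sweep=88.3152

bisector direction at 197.4420° = (-0.954021,-0.299740)
center distance |VC| = r/sin(θ/2) = 2.684655/sin(45.8424°) = 3.742064
C = V + |VC|·bis = (-6.9776,-30.2931)
T_A = V + ((C−V)·d_A)·d_A = V + 2.6069·d_A = (-5.7007,-27.9315)
T_B = V + ((C−V)·d_B)·d_B = V + 2.6069·d_B = (-4.5796,-31.5000)
sweep = 180° − θ = 88.3152°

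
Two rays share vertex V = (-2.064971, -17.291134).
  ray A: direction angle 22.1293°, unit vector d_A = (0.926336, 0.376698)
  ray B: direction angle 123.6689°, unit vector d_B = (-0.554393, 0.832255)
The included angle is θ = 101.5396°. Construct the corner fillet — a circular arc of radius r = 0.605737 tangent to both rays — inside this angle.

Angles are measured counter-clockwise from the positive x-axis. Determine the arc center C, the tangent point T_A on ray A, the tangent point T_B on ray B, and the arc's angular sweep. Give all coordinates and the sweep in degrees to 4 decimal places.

center=(-1.8350,-16.5437) T_A=(-1.6068,-17.1048) T_B=(-2.3392,-16.8795) sweep=78.4604

bisector direction at 72.8991° = (0.294055,0.955788)
center distance |VC| = r/sin(θ/2) = 0.605737/sin(50.7698°) = 0.781988
C = V + |VC|·bis = (-1.8350,-16.5437)
T_A = V + ((C−V)·d_A)·d_A = V + 0.4946·d_A = (-1.6068,-17.1048)
T_B = V + ((C−V)·d_B)·d_B = V + 0.4946·d_B = (-2.3392,-16.8795)
sweep = 180° − θ = 78.4604°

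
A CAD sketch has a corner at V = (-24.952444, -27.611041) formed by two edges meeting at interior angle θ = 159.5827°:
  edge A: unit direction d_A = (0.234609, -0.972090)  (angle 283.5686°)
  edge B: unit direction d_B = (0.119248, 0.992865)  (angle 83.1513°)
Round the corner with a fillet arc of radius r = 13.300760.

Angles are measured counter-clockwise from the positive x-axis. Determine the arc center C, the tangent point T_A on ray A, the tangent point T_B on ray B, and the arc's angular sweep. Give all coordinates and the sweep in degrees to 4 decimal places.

center=(-11.4610,-26.8190) T_A=(-24.3905,-29.9394) T_B=(-24.6668,-25.2329) sweep=20.4173

bisector direction at 3.3600° = (0.998281,0.058609)
center distance |VC| = r/sin(θ/2) = 13.300760/sin(79.7913°) = 13.514713
C = V + |VC|·bis = (-11.4610,-26.8190)
T_A = V + ((C−V)·d_A)·d_A = V + 2.3953·d_A = (-24.3905,-29.9394)
T_B = V + ((C−V)·d_B)·d_B = V + 2.3953·d_B = (-24.6668,-25.2329)
sweep = 180° − θ = 20.4173°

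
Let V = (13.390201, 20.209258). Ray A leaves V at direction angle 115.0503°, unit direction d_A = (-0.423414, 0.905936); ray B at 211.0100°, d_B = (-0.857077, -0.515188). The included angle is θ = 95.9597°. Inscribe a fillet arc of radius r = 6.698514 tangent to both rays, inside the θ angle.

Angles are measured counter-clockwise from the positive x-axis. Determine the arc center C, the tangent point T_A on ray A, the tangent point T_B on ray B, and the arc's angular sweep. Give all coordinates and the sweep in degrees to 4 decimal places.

bisector direction at 163.0301° = (-0.956458,0.291868)
center distance |VC| = r/sin(θ/2) = 6.698514/sin(47.9798°) = 9.016595
C = V + |VC|·bis = (4.7662,22.8409)
T_A = V + ((C−V)·d_A)·d_A = V + 6.0356·d_A = (10.8346,25.6772)
T_B = V + ((C−V)·d_B)·d_B = V + 6.0356·d_B = (8.2172,17.0998)
sweep = 180° − θ = 84.0403°

center=(4.7662,22.8409) T_A=(10.8346,25.6772) T_B=(8.2172,17.0998) sweep=84.0403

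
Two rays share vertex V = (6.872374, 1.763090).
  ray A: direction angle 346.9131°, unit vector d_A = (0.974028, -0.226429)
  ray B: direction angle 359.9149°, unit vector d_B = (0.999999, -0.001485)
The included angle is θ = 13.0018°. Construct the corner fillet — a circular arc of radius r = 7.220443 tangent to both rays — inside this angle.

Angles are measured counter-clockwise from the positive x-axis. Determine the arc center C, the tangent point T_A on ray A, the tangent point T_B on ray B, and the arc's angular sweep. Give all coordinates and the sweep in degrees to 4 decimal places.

bisector direction at 353.4140° = (0.993401,-0.114694)
center distance |VC| = r/sin(θ/2) = 7.220443/sin(6.5009°) = 63.774229
C = V + |VC|·bis = (70.2257,-5.5515)
T_A = V + ((C−V)·d_A)·d_A = V + 63.3642·d_A = (68.5908,-12.5844)
T_B = V + ((C−V)·d_B)·d_B = V + 63.3642·d_B = (70.2365,1.6690)
sweep = 180° − θ = 166.9982°

center=(70.2257,-5.5515) T_A=(68.5908,-12.5844) T_B=(70.2365,1.6690) sweep=166.9982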